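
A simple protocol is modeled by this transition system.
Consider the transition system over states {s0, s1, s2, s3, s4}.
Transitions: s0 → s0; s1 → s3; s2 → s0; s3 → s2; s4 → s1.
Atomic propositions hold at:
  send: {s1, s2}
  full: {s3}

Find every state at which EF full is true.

EF full: least fixpoint, start Z0 = {s3}, add states with some successor in Z. Z1 = {s1, s3}; Z2 = {s1, s3, s4}; fixed.
Sat(EF full) = {s1, s3, s4}

{s1, s3, s4}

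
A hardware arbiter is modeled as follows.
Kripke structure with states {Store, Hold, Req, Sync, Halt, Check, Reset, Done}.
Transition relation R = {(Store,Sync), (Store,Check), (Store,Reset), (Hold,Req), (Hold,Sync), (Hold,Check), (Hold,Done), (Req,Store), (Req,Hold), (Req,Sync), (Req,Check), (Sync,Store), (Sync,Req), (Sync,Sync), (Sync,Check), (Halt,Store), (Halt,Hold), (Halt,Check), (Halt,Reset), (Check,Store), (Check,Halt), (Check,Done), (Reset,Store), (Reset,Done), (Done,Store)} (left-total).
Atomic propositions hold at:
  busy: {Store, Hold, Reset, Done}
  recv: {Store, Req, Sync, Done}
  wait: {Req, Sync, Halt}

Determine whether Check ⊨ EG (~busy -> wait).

Sat(~busy) = {Req, Sync, Halt, Check}
Sat(~busy -> wait) = {Store, Hold, Req, Sync, Halt, Reset, Done}
EG (~busy -> wait): greatest fixpoint, start Z0 = {Store, Hold, Req, Sync, Halt, Reset, Done}, keep only states in Sat with some successor in Z. Already a fixed point.
Sat(EG (~busy -> wait)) = {Store, Hold, Req, Sync, Halt, Reset, Done}
Check ∉ Sat(EG (~busy -> wait)) = {Store, Hold, Req, Sync, Halt, Reset, Done}, so the formula does not hold at Check.

No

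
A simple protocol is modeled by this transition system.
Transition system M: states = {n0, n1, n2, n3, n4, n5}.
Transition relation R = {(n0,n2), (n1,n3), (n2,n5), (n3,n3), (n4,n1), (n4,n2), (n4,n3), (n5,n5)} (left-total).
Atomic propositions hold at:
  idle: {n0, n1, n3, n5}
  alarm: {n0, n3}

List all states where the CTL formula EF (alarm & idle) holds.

Sat(alarm & idle) = {n0, n3}
EF (alarm & idle): least fixpoint, start Z0 = {n0, n3}, add states with some successor in Z. Z1 = {n0, n1, n3, n4}; fixed.
Sat(EF (alarm & idle)) = {n0, n1, n3, n4}

{n0, n1, n3, n4}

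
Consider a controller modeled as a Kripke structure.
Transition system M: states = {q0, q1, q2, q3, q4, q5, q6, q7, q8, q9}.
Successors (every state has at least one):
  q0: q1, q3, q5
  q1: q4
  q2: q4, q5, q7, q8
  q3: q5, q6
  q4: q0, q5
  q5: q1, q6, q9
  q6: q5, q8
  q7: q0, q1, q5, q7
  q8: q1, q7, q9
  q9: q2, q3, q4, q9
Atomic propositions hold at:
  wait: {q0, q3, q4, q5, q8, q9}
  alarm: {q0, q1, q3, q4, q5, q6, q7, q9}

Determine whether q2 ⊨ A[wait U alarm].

No

A[wait U alarm]: least fixpoint, start Z0 = Sat(alarm) = {q0, q1, q3, q4, q5, q6, q7, q9}, add states in Sat(wait) with every successor in Z. Z1 = {q0, q1, q3, q4, q5, q6, q7, q8, q9}; fixed.
Sat(A[wait U alarm]) = {q0, q1, q3, q4, q5, q6, q7, q8, q9}
q2 ∉ Sat(A[wait U alarm]) = {q0, q1, q3, q4, q5, q6, q7, q8, q9}, so the formula does not hold at q2.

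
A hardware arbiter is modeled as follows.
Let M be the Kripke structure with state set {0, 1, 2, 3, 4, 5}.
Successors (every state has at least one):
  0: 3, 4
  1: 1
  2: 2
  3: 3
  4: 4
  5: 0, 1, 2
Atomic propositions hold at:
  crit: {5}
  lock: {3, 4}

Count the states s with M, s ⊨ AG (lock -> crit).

Sat(lock -> crit) = {0, 1, 2, 5}
AG (lock -> crit): greatest fixpoint, start Z0 = {0, 1, 2, 5}, keep only states in Sat with every successor in Z. Z1 = {1, 2, 5}; Z2 = {1, 2}; fixed.
Sat(AG (lock -> crit)) = {1, 2}
|Sat(AG (lock -> crit))| = |{1, 2}| = 2.

2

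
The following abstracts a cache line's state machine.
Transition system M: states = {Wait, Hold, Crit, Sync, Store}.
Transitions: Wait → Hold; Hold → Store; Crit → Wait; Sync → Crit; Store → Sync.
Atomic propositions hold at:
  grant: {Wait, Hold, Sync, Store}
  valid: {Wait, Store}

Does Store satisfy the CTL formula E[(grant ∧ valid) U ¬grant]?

Sat(grant ∧ valid) = {Wait, Store}
Sat(¬grant) = {Crit}
E[(grant ∧ valid) U ¬grant]: least fixpoint, start Z0 = Sat(¬grant) = {Crit}, add states in Sat(grant ∧ valid) with some successor in Z. Already a fixed point.
Sat(E[(grant ∧ valid) U ¬grant]) = {Crit}
Store ∉ Sat(E[(grant ∧ valid) U ¬grant]) = {Crit}, so the formula does not hold at Store.

No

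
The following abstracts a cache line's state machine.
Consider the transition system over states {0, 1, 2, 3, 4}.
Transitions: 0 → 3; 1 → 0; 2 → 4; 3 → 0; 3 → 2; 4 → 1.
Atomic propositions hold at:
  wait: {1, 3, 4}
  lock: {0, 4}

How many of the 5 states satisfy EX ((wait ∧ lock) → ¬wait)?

4

Sat(wait ∧ lock) = {4}
Sat(¬wait) = {0, 2}
Sat((wait ∧ lock) → ¬wait) = {0, 1, 2, 3}
Sat(EX ((wait ∧ lock) → ¬wait)) = {s : some successor in {0, 1, 2, 3}} = {0, 1, 3, 4}
|Sat(EX ((wait ∧ lock) → ¬wait))| = |{0, 1, 3, 4}| = 4.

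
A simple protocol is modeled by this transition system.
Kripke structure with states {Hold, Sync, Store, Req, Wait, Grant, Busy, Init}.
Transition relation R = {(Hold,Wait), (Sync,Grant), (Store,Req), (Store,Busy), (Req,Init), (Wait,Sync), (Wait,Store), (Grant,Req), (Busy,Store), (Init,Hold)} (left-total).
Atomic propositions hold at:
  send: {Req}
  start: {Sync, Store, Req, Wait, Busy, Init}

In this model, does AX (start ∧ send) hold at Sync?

Sat(start ∧ send) = {Req}
Sat(AX (start ∧ send)) = {s : every successor in {Req}} = {Grant}
Sync ∉ Sat(AX (start ∧ send)) = {Grant}, so the formula does not hold at Sync.

No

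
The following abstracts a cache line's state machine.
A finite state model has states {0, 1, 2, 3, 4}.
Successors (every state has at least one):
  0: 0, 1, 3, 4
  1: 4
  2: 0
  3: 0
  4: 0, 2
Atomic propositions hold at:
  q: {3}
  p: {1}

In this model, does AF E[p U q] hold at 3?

Yes

E[p U q]: least fixpoint, start Z0 = Sat(q) = {3}, add states in Sat(p) with some successor in Z. Already a fixed point.
Sat(E[p U q]) = {3}
AF E[p U q]: least fixpoint, start Z0 = {3}, add states with every successor in Z. Already a fixed point.
Sat(AF E[p U q]) = {3}
3 ∈ Sat(AF E[p U q]) = {3}, so the formula holds at 3.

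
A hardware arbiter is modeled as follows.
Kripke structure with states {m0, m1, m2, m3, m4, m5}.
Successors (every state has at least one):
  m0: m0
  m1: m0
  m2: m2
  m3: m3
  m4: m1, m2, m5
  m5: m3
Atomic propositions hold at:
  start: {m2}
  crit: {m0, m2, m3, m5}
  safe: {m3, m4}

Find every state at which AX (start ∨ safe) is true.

Sat(start ∨ safe) = {m2, m3, m4}
Sat(AX (start ∨ safe)) = {s : every successor in {m2, m3, m4}} = {m2, m3, m5}

{m2, m3, m5}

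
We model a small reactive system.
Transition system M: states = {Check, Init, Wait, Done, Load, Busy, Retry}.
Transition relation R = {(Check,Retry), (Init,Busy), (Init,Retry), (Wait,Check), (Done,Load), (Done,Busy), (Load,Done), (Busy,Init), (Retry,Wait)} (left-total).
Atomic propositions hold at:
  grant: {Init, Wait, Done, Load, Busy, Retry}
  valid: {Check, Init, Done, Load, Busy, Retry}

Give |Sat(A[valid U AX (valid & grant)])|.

Sat(valid & grant) = {Init, Done, Load, Busy, Retry}
Sat(AX (valid & grant)) = {s : every successor in {Init, Done, Load, Busy, Retry}} = {Check, Init, Done, Load, Busy}
A[valid U AX (valid & grant)]: least fixpoint, start Z0 = Sat(AX (valid & grant)) = {Check, Init, Done, Load, Busy}, add states in Sat(valid) with every successor in Z. Already a fixed point.
Sat(A[valid U AX (valid & grant)]) = {Check, Init, Done, Load, Busy}
|Sat(A[valid U AX (valid & grant)])| = |{Check, Init, Done, Load, Busy}| = 5.

5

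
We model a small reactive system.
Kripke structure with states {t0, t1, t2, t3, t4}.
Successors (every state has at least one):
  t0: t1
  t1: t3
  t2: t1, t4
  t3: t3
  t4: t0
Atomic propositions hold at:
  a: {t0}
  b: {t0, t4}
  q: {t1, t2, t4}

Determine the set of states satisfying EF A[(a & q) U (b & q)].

Sat(a & q) = ∅
Sat(b & q) = {t4}
A[(a & q) U (b & q)]: least fixpoint, start Z0 = Sat((b & q)) = {t4}, add states in Sat(a & q) with every successor in Z. Already a fixed point.
Sat(A[(a & q) U (b & q)]) = {t4}
EF A[(a & q) U (b & q)]: least fixpoint, start Z0 = {t4}, add states with some successor in Z. Z1 = {t2, t4}; fixed.
Sat(EF A[(a & q) U (b & q)]) = {t2, t4}

{t2, t4}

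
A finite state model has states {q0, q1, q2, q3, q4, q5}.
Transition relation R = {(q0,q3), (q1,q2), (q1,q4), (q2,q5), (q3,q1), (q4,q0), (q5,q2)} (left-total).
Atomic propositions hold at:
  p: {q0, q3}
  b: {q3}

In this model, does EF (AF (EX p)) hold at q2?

No

Sat(EX p) = {s : some successor in {q0, q3}} = {q0, q4}
AF (EX p): least fixpoint, start Z0 = {q0, q4}, add states with every successor in Z. Already a fixed point.
Sat(AF (EX p)) = {q0, q4}
EF (AF (EX p)): least fixpoint, start Z0 = {q0, q4}, add states with some successor in Z. Z1 = {q0, q1, q4}; Z2 = {q0, q1, q3, q4}; fixed.
Sat(EF (AF (EX p))) = {q0, q1, q3, q4}
q2 ∉ Sat(EF (AF (EX p))) = {q0, q1, q3, q4}, so the formula does not hold at q2.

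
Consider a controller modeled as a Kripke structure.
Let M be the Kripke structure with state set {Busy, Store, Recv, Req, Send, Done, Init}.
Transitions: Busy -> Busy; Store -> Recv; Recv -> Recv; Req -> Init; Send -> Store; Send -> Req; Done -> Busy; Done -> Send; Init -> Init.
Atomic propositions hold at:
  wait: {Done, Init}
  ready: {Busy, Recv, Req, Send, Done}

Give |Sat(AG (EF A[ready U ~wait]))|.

Sat(~wait) = {Busy, Store, Recv, Req, Send}
A[ready U ~wait]: least fixpoint, start Z0 = Sat(~wait) = {Busy, Store, Recv, Req, Send}, add states in Sat(ready) with every successor in Z. Z1 = {Busy, Store, Recv, Req, Send, Done}; fixed.
Sat(A[ready U ~wait]) = {Busy, Store, Recv, Req, Send, Done}
EF A[ready U ~wait]: least fixpoint, start Z0 = {Busy, Store, Recv, Req, Send, Done}, add states with some successor in Z. Already a fixed point.
Sat(EF A[ready U ~wait]) = {Busy, Store, Recv, Req, Send, Done}
AG (EF A[ready U ~wait]): greatest fixpoint, start Z0 = {Busy, Store, Recv, Req, Send, Done}, keep only states in Sat with every successor in Z. Z1 = {Busy, Store, Recv, Send, Done}; Z2 = {Busy, Store, Recv, Done}; Z3 = {Busy, Store, Recv}; fixed.
Sat(AG (EF A[ready U ~wait])) = {Busy, Store, Recv}
|Sat(AG (EF A[ready U ~wait]))| = |{Busy, Store, Recv}| = 3.

3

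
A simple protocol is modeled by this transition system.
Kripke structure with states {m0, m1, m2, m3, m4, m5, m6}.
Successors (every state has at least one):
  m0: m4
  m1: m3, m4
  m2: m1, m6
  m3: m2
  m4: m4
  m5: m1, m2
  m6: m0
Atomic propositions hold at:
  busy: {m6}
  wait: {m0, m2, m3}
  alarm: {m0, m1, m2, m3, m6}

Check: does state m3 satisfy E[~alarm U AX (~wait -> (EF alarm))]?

Sat(~alarm) = {m4, m5}
Sat(~wait) = {m1, m4, m5, m6}
EF alarm: least fixpoint, start Z0 = {m0, m1, m2, m3, m6}, add states with some successor in Z. Z1 = {m0, m1, m2, m3, m5, m6}; fixed.
Sat(EF alarm) = {m0, m1, m2, m3, m5, m6}
Sat(~wait -> (EF alarm)) = {m0, m1, m2, m3, m5, m6}
Sat(AX (~wait -> (EF alarm))) = {s : every successor in {m0, m1, m2, m3, m5, m6}} = {m2, m3, m5, m6}
E[~alarm U AX (~wait -> (EF alarm))]: least fixpoint, start Z0 = Sat(AX (~wait -> (EF alarm))) = {m2, m3, m5, m6}, add states in Sat(~alarm) with some successor in Z. Already a fixed point.
Sat(E[~alarm U AX (~wait -> (EF alarm))]) = {m2, m3, m5, m6}
m3 ∈ Sat(E[~alarm U AX (~wait -> (EF alarm))]) = {m2, m3, m5, m6}, so the formula holds at m3.

Yes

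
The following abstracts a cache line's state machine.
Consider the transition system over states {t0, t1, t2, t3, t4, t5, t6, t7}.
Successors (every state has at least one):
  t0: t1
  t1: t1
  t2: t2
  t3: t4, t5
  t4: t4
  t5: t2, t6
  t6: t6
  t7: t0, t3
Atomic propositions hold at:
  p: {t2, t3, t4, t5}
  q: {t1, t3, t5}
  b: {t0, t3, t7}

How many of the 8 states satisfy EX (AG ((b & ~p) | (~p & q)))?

Sat(~p) = {t0, t1, t6, t7}
Sat(b & ~p) = {t0, t7}
Sat(~p & q) = {t1}
Sat((b & ~p) | (~p & q)) = {t0, t1, t7}
AG ((b & ~p) | (~p & q)): greatest fixpoint, start Z0 = {t0, t1, t7}, keep only states in Sat with every successor in Z. Z1 = {t0, t1}; fixed.
Sat(AG ((b & ~p) | (~p & q))) = {t0, t1}
Sat(EX (AG ((b & ~p) | (~p & q)))) = {s : some successor in {t0, t1}} = {t0, t1, t7}
|Sat(EX (AG ((b & ~p) | (~p & q))))| = |{t0, t1, t7}| = 3.

3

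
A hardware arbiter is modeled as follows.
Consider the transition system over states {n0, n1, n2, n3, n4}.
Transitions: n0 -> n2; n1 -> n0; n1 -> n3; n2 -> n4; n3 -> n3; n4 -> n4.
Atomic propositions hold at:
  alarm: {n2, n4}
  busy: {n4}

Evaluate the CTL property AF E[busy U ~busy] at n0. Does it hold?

Yes

Sat(~busy) = {n0, n1, n2, n3}
E[busy U ~busy]: least fixpoint, start Z0 = Sat(~busy) = {n0, n1, n2, n3}, add states in Sat(busy) with some successor in Z. Already a fixed point.
Sat(E[busy U ~busy]) = {n0, n1, n2, n3}
AF E[busy U ~busy]: least fixpoint, start Z0 = {n0, n1, n2, n3}, add states with every successor in Z. Already a fixed point.
Sat(AF E[busy U ~busy]) = {n0, n1, n2, n3}
n0 ∈ Sat(AF E[busy U ~busy]) = {n0, n1, n2, n3}, so the formula holds at n0.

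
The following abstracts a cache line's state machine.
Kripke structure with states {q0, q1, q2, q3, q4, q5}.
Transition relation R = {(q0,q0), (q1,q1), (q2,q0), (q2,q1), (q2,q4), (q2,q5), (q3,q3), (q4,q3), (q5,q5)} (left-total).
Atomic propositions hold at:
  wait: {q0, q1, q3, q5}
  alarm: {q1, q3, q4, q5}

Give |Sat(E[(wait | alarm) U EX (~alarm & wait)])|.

Sat(wait | alarm) = {q0, q1, q3, q4, q5}
Sat(~alarm) = {q0, q2}
Sat(~alarm & wait) = {q0}
Sat(EX (~alarm & wait)) = {s : some successor in {q0}} = {q0, q2}
E[(wait | alarm) U EX (~alarm & wait)]: least fixpoint, start Z0 = Sat(EX (~alarm & wait)) = {q0, q2}, add states in Sat(wait | alarm) with some successor in Z. Already a fixed point.
Sat(E[(wait | alarm) U EX (~alarm & wait)]) = {q0, q2}
|Sat(E[(wait | alarm) U EX (~alarm & wait)])| = |{q0, q2}| = 2.

2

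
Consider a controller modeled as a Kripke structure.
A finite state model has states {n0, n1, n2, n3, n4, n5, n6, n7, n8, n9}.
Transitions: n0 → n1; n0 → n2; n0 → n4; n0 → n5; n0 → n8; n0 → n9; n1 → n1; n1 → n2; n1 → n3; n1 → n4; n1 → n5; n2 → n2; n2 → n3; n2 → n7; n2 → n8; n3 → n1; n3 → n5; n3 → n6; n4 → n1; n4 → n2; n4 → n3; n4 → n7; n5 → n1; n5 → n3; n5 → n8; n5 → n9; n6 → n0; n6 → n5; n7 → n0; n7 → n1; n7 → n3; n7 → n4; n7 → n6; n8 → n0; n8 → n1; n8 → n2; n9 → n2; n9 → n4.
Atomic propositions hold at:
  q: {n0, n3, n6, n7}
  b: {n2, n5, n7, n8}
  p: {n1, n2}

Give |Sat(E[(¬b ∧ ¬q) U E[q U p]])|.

Sat(¬b) = {n0, n1, n3, n4, n6, n9}
Sat(¬q) = {n1, n2, n4, n5, n8, n9}
Sat(¬b ∧ ¬q) = {n1, n4, n9}
E[q U p]: least fixpoint, start Z0 = Sat(p) = {n1, n2}, add states in Sat(q) with some successor in Z. Z1 = {n0, n1, n2, n3, n7}; Z2 = {n0, n1, n2, n3, n6, n7}; fixed.
Sat(E[q U p]) = {n0, n1, n2, n3, n6, n7}
E[(¬b ∧ ¬q) U E[q U p]]: least fixpoint, start Z0 = Sat(E[q U p]) = {n0, n1, n2, n3, n6, n7}, add states in Sat(¬b ∧ ¬q) with some successor in Z. Z1 = {n0, n1, n2, n3, n4, n6, n7, n9}; fixed.
Sat(E[(¬b ∧ ¬q) U E[q U p]]) = {n0, n1, n2, n3, n4, n6, n7, n9}
|Sat(E[(¬b ∧ ¬q) U E[q U p]])| = |{n0, n1, n2, n3, n4, n6, n7, n9}| = 8.

8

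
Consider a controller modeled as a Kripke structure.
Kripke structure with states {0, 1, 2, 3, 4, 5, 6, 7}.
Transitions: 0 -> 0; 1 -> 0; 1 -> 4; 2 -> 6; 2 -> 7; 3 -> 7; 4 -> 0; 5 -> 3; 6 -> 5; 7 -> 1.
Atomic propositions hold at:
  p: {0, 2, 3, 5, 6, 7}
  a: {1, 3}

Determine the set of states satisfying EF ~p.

{1, 2, 3, 4, 5, 6, 7}

Sat(~p) = {1, 4}
EF ~p: least fixpoint, start Z0 = {1, 4}, add states with some successor in Z. Z1 = {1, 4, 7}; Z2 = {1, 2, 3, 4, 7}; Z3 = {1, 2, 3, 4, 5, 7}; Z4 = {1, 2, 3, 4, 5, 6, 7}; fixed.
Sat(EF ~p) = {1, 2, 3, 4, 5, 6, 7}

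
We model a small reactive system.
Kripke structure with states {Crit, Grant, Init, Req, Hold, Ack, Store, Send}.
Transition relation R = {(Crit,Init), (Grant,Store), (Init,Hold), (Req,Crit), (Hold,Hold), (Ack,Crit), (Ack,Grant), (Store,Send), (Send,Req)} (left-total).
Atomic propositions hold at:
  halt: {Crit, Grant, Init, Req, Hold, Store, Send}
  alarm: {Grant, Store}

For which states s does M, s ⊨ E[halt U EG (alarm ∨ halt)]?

Sat(alarm ∨ halt) = {Crit, Grant, Init, Req, Hold, Store, Send}
EG (alarm ∨ halt): greatest fixpoint, start Z0 = {Crit, Grant, Init, Req, Hold, Store, Send}, keep only states in Sat with some successor in Z. Already a fixed point.
Sat(EG (alarm ∨ halt)) = {Crit, Grant, Init, Req, Hold, Store, Send}
E[halt U EG (alarm ∨ halt)]: least fixpoint, start Z0 = Sat(EG (alarm ∨ halt)) = {Crit, Grant, Init, Req, Hold, Store, Send}, add states in Sat(halt) with some successor in Z. Already a fixed point.
Sat(E[halt U EG (alarm ∨ halt)]) = {Crit, Grant, Init, Req, Hold, Store, Send}

{Crit, Grant, Init, Req, Hold, Store, Send}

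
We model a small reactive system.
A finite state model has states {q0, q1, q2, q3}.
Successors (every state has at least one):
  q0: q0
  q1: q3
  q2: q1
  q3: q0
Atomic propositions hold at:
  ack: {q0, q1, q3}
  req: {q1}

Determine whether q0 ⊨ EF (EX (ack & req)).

Sat(ack & req) = {q1}
Sat(EX (ack & req)) = {s : some successor in {q1}} = {q2}
EF (EX (ack & req)): least fixpoint, start Z0 = {q2}, add states with some successor in Z. Already a fixed point.
Sat(EF (EX (ack & req))) = {q2}
q0 ∉ Sat(EF (EX (ack & req))) = {q2}, so the formula does not hold at q0.

No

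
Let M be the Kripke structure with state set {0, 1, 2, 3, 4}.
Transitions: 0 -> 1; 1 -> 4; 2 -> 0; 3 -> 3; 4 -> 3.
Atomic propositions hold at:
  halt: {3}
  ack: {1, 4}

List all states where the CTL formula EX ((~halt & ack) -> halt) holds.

Sat(~halt) = {0, 1, 2, 4}
Sat(~halt & ack) = {1, 4}
Sat((~halt & ack) -> halt) = {0, 2, 3}
Sat(EX ((~halt & ack) -> halt)) = {s : some successor in {0, 2, 3}} = {2, 3, 4}

{2, 3, 4}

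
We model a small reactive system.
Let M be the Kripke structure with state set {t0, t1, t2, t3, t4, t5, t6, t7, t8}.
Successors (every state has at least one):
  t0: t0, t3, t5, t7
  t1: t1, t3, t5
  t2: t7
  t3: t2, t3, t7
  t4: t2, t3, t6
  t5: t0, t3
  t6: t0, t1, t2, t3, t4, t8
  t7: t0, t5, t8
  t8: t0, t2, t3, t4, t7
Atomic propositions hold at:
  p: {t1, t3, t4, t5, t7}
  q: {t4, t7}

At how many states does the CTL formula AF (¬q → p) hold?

Sat(¬q) = {t0, t1, t2, t3, t5, t6, t8}
Sat(¬q → p) = {t1, t3, t4, t5, t7}
AF (¬q → p): least fixpoint, start Z0 = {t1, t3, t4, t5, t7}, add states with every successor in Z. Z1 = {t1, t2, t3, t4, t5, t7}; fixed.
Sat(AF (¬q → p)) = {t1, t2, t3, t4, t5, t7}
|Sat(AF (¬q → p))| = |{t1, t2, t3, t4, t5, t7}| = 6.

6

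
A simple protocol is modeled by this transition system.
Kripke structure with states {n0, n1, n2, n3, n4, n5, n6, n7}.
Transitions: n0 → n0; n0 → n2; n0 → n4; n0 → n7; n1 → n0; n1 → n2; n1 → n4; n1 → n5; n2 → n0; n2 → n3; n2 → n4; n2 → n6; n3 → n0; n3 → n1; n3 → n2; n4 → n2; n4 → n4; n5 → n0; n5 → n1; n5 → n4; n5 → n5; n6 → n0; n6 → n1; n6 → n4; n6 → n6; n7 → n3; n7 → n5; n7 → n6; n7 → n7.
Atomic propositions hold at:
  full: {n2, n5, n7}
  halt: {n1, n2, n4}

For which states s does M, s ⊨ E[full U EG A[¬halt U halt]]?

{n1, n2, n4, n5, n7}

Sat(¬halt) = {n0, n3, n5, n6, n7}
A[¬halt U halt]: least fixpoint, start Z0 = Sat(halt) = {n1, n2, n4}, add states in Sat(¬halt) with every successor in Z. Already a fixed point.
Sat(A[¬halt U halt]) = {n1, n2, n4}
EG A[¬halt U halt]: greatest fixpoint, start Z0 = {n1, n2, n4}, keep only states in Sat with some successor in Z. Already a fixed point.
Sat(EG A[¬halt U halt]) = {n1, n2, n4}
E[full U EG A[¬halt U halt]]: least fixpoint, start Z0 = Sat(EG A[¬halt U halt]) = {n1, n2, n4}, add states in Sat(full) with some successor in Z. Z1 = {n1, n2, n4, n5}; Z2 = {n1, n2, n4, n5, n7}; fixed.
Sat(E[full U EG A[¬halt U halt]]) = {n1, n2, n4, n5, n7}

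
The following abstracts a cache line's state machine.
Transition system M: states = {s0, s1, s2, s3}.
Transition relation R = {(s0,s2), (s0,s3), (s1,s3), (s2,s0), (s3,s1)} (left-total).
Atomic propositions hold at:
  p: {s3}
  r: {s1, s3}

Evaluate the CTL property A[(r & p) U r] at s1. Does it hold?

Yes

Sat(r & p) = {s3}
A[(r & p) U r]: least fixpoint, start Z0 = Sat(r) = {s1, s3}, add states in Sat(r & p) with every successor in Z. Already a fixed point.
Sat(A[(r & p) U r]) = {s1, s3}
s1 ∈ Sat(A[(r & p) U r]) = {s1, s3}, so the formula holds at s1.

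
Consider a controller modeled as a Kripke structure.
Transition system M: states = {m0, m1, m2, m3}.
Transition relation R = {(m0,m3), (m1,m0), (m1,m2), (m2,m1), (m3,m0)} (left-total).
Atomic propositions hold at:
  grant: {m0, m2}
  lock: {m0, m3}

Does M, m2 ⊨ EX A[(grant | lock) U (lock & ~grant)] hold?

No

Sat(grant | lock) = {m0, m2, m3}
Sat(~grant) = {m1, m3}
Sat(lock & ~grant) = {m3}
A[(grant | lock) U (lock & ~grant)]: least fixpoint, start Z0 = Sat((lock & ~grant)) = {m3}, add states in Sat(grant | lock) with every successor in Z. Z1 = {m0, m3}; fixed.
Sat(A[(grant | lock) U (lock & ~grant)]) = {m0, m3}
Sat(EX A[(grant | lock) U (lock & ~grant)]) = {s : some successor in {m0, m3}} = {m0, m1, m3}
m2 ∉ Sat(EX A[(grant | lock) U (lock & ~grant)]) = {m0, m1, m3}, so the formula does not hold at m2.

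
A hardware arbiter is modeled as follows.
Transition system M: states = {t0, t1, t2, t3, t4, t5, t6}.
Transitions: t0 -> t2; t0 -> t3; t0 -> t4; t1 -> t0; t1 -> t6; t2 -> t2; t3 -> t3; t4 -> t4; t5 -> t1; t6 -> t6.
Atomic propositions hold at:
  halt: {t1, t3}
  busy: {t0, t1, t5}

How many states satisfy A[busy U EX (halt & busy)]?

Sat(halt & busy) = {t1}
Sat(EX (halt & busy)) = {s : some successor in {t1}} = {t5}
A[busy U EX (halt & busy)]: least fixpoint, start Z0 = Sat(EX (halt & busy)) = {t5}, add states in Sat(busy) with every successor in Z. Already a fixed point.
Sat(A[busy U EX (halt & busy)]) = {t5}
|Sat(A[busy U EX (halt & busy)])| = |{t5}| = 1.

1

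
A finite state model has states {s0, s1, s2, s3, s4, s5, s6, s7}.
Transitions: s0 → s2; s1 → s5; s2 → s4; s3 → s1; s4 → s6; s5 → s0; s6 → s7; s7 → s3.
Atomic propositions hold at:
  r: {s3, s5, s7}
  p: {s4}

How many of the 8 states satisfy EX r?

3

Sat(EX r) = {s : some successor in {s3, s5, s7}} = {s1, s6, s7}
|Sat(EX r)| = |{s1, s6, s7}| = 3.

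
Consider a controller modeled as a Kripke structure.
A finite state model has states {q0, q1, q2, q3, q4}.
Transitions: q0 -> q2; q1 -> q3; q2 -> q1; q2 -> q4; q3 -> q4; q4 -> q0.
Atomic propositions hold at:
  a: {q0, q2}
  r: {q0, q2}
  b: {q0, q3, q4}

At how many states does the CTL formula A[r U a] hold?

A[r U a]: least fixpoint, start Z0 = Sat(a) = {q0, q2}, add states in Sat(r) with every successor in Z. Already a fixed point.
Sat(A[r U a]) = {q0, q2}
|Sat(A[r U a])| = |{q0, q2}| = 2.

2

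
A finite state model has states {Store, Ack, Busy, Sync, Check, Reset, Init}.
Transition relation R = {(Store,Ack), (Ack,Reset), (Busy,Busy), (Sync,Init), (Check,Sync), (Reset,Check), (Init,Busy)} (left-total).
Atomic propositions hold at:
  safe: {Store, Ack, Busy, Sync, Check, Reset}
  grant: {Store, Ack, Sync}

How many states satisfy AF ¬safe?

Sat(¬safe) = {Init}
AF ¬safe: least fixpoint, start Z0 = {Init}, add states with every successor in Z. Z1 = {Sync, Init}; Z2 = {Sync, Check, Init}; Z3 = {Sync, Check, Reset, Init}; Z4 = {Ack, Sync, Check, Reset, Init}; Z5 = {Store, Ack, Sync, Check, Reset, Init}; fixed.
Sat(AF ¬safe) = {Store, Ack, Sync, Check, Reset, Init}
|Sat(AF ¬safe)| = |{Store, Ack, Sync, Check, Reset, Init}| = 6.

6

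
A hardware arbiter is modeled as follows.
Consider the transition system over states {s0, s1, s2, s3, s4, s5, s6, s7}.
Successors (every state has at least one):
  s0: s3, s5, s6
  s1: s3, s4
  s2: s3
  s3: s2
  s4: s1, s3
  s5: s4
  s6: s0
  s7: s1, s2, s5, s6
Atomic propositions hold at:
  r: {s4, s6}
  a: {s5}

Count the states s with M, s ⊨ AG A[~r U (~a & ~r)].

2

Sat(~r) = {s0, s1, s2, s3, s5, s7}
Sat(~a) = {s0, s1, s2, s3, s4, s6, s7}
Sat(~a & ~r) = {s0, s1, s2, s3, s7}
A[~r U (~a & ~r)]: least fixpoint, start Z0 = Sat((~a & ~r)) = {s0, s1, s2, s3, s7}, add states in Sat(~r) with every successor in Z. Already a fixed point.
Sat(A[~r U (~a & ~r)]) = {s0, s1, s2, s3, s7}
AG A[~r U (~a & ~r)]: greatest fixpoint, start Z0 = {s0, s1, s2, s3, s7}, keep only states in Sat with every successor in Z. Z1 = {s2, s3}; fixed.
Sat(AG A[~r U (~a & ~r)]) = {s2, s3}
|Sat(AG A[~r U (~a & ~r)])| = |{s2, s3}| = 2.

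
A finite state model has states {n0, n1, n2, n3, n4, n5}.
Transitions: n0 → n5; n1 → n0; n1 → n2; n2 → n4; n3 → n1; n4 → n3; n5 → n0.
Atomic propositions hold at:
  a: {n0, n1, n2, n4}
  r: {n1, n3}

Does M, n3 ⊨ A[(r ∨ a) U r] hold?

Yes

Sat(r ∨ a) = {n0, n1, n2, n3, n4}
A[(r ∨ a) U r]: least fixpoint, start Z0 = Sat(r) = {n1, n3}, add states in Sat(r ∨ a) with every successor in Z. Z1 = {n1, n3, n4}; Z2 = {n1, n2, n3, n4}; fixed.
Sat(A[(r ∨ a) U r]) = {n1, n2, n3, n4}
n3 ∈ Sat(A[(r ∨ a) U r]) = {n1, n2, n3, n4}, so the formula holds at n3.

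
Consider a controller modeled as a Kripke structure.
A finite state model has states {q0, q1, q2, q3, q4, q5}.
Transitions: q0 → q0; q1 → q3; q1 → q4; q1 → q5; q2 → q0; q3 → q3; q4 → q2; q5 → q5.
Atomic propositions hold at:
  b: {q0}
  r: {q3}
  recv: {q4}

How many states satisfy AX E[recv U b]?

2

E[recv U b]: least fixpoint, start Z0 = Sat(b) = {q0}, add states in Sat(recv) with some successor in Z. Already a fixed point.
Sat(E[recv U b]) = {q0}
Sat(AX E[recv U b]) = {s : every successor in {q0}} = {q0, q2}
|Sat(AX E[recv U b])| = |{q0, q2}| = 2.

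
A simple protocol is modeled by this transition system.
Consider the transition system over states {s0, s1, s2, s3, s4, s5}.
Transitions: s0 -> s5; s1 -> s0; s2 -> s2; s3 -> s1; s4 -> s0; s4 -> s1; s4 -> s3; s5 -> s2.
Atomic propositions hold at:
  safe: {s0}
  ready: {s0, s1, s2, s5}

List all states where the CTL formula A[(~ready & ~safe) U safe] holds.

Sat(~ready) = {s3, s4}
Sat(~safe) = {s1, s2, s3, s4, s5}
Sat(~ready & ~safe) = {s3, s4}
A[(~ready & ~safe) U safe]: least fixpoint, start Z0 = Sat(safe) = {s0}, add states in Sat(~ready & ~safe) with every successor in Z. Already a fixed point.
Sat(A[(~ready & ~safe) U safe]) = {s0}

{s0}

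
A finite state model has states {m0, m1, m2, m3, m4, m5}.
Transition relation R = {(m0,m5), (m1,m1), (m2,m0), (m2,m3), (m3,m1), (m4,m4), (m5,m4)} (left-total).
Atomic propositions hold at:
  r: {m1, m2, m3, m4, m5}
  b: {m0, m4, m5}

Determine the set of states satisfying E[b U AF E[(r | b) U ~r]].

Sat(r | b) = {m0, m1, m2, m3, m4, m5}
Sat(~r) = {m0}
E[(r | b) U ~r]: least fixpoint, start Z0 = Sat(~r) = {m0}, add states in Sat(r | b) with some successor in Z. Z1 = {m0, m2}; fixed.
Sat(E[(r | b) U ~r]) = {m0, m2}
AF E[(r | b) U ~r]: least fixpoint, start Z0 = {m0, m2}, add states with every successor in Z. Already a fixed point.
Sat(AF E[(r | b) U ~r]) = {m0, m2}
E[b U AF E[(r | b) U ~r]]: least fixpoint, start Z0 = Sat(AF E[(r | b) U ~r]) = {m0, m2}, add states in Sat(b) with some successor in Z. Already a fixed point.
Sat(E[b U AF E[(r | b) U ~r]]) = {m0, m2}

{m0, m2}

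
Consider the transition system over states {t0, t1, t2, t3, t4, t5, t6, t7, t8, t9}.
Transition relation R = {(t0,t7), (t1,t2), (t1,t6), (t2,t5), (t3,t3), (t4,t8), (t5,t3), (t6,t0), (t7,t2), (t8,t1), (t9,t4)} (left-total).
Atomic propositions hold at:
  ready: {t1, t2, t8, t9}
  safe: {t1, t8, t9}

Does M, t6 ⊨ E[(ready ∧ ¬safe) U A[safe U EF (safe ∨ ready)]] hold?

Sat(¬safe) = {t0, t2, t3, t4, t5, t6, t7}
Sat(ready ∧ ¬safe) = {t2}
Sat(safe ∨ ready) = {t1, t2, t8, t9}
EF (safe ∨ ready): least fixpoint, start Z0 = {t1, t2, t8, t9}, add states with some successor in Z. Z1 = {t1, t2, t4, t7, t8, t9}; Z2 = {t0, t1, t2, t4, t7, t8, t9}; Z3 = {t0, t1, t2, t4, t6, t7, t8, t9}; fixed.
Sat(EF (safe ∨ ready)) = {t0, t1, t2, t4, t6, t7, t8, t9}
A[safe U EF (safe ∨ ready)]: least fixpoint, start Z0 = Sat(EF (safe ∨ ready)) = {t0, t1, t2, t4, t6, t7, t8, t9}, add states in Sat(safe) with every successor in Z. Already a fixed point.
Sat(A[safe U EF (safe ∨ ready)]) = {t0, t1, t2, t4, t6, t7, t8, t9}
E[(ready ∧ ¬safe) U A[safe U EF (safe ∨ ready)]]: least fixpoint, start Z0 = Sat(A[safe U EF (safe ∨ ready)]) = {t0, t1, t2, t4, t6, t7, t8, t9}, add states in Sat(ready ∧ ¬safe) with some successor in Z. Already a fixed point.
Sat(E[(ready ∧ ¬safe) U A[safe U EF (safe ∨ ready)]]) = {t0, t1, t2, t4, t6, t7, t8, t9}
t6 ∈ Sat(E[(ready ∧ ¬safe) U A[safe U EF (safe ∨ ready)]]) = {t0, t1, t2, t4, t6, t7, t8, t9}, so the formula holds at t6.

Yes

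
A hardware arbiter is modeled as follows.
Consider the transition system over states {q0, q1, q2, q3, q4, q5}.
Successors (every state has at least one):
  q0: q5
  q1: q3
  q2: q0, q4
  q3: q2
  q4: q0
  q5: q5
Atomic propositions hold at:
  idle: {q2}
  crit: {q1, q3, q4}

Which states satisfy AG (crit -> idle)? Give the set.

Sat(crit -> idle) = {q0, q2, q5}
AG (crit -> idle): greatest fixpoint, start Z0 = {q0, q2, q5}, keep only states in Sat with every successor in Z. Z1 = {q0, q5}; fixed.
Sat(AG (crit -> idle)) = {q0, q5}

{q0, q5}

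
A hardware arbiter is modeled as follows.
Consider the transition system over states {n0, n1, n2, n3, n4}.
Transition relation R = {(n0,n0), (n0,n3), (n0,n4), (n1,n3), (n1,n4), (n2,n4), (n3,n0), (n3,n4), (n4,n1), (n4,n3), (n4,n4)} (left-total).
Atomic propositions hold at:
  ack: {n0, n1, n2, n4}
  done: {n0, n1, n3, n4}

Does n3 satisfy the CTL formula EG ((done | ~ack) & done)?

Yes

Sat(~ack) = {n3}
Sat(done | ~ack) = {n0, n1, n3, n4}
Sat((done | ~ack) & done) = {n0, n1, n3, n4}
EG ((done | ~ack) & done): greatest fixpoint, start Z0 = {n0, n1, n3, n4}, keep only states in Sat with some successor in Z. Already a fixed point.
Sat(EG ((done | ~ack) & done)) = {n0, n1, n3, n4}
n3 ∈ Sat(EG ((done | ~ack) & done)) = {n0, n1, n3, n4}, so the formula holds at n3.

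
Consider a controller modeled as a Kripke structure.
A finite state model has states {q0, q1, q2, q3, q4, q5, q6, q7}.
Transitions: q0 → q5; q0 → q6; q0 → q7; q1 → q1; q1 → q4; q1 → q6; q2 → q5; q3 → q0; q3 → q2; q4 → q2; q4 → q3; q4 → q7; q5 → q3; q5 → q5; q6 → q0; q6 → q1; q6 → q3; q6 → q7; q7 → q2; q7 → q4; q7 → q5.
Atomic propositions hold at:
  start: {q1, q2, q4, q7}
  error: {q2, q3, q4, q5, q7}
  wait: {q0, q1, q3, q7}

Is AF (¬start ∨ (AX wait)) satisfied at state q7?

No

Sat(¬start) = {q0, q3, q5, q6}
Sat(AX wait) = {s : every successor in {q0, q1, q3, q7}} = {q6}
Sat(¬start ∨ (AX wait)) = {q0, q3, q5, q6}
AF (¬start ∨ (AX wait)): least fixpoint, start Z0 = {q0, q3, q5, q6}, add states with every successor in Z. Z1 = {q0, q2, q3, q5, q6}; fixed.
Sat(AF (¬start ∨ (AX wait))) = {q0, q2, q3, q5, q6}
q7 ∉ Sat(AF (¬start ∨ (AX wait))) = {q0, q2, q3, q5, q6}, so the formula does not hold at q7.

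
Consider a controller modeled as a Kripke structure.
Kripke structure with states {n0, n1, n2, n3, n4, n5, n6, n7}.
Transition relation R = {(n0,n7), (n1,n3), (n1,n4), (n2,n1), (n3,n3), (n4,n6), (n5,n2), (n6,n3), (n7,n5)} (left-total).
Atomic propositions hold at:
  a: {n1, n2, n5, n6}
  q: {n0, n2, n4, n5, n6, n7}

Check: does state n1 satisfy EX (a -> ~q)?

Sat(~q) = {n1, n3}
Sat(a -> ~q) = {n0, n1, n3, n4, n7}
Sat(EX (a -> ~q)) = {s : some successor in {n0, n1, n3, n4, n7}} = {n0, n1, n2, n3, n6}
n1 ∈ Sat(EX (a -> ~q)) = {n0, n1, n2, n3, n6}, so the formula holds at n1.

Yes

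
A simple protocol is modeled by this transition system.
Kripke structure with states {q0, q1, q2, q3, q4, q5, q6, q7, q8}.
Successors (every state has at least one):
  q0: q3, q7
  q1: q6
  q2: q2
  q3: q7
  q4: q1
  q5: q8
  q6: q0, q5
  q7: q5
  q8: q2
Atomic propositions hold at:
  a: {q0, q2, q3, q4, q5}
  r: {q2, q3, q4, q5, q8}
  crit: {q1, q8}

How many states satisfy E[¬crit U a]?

Sat(¬crit) = {q0, q2, q3, q4, q5, q6, q7}
E[¬crit U a]: least fixpoint, start Z0 = Sat(a) = {q0, q2, q3, q4, q5}, add states in Sat(¬crit) with some successor in Z. Z1 = {q0, q2, q3, q4, q5, q6, q7}; fixed.
Sat(E[¬crit U a]) = {q0, q2, q3, q4, q5, q6, q7}
|Sat(E[¬crit U a])| = |{q0, q2, q3, q4, q5, q6, q7}| = 7.

7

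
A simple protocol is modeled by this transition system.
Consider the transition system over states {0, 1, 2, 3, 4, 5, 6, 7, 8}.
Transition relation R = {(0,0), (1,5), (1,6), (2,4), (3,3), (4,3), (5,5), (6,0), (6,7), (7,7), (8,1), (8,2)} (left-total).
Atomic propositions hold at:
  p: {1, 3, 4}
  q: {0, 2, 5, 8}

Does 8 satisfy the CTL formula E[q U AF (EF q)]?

Yes

EF q: least fixpoint, start Z0 = {0, 2, 5, 8}, add states with some successor in Z. Z1 = {0, 1, 2, 5, 6, 8}; fixed.
Sat(EF q) = {0, 1, 2, 5, 6, 8}
AF (EF q): least fixpoint, start Z0 = {0, 1, 2, 5, 6, 8}, add states with every successor in Z. Already a fixed point.
Sat(AF (EF q)) = {0, 1, 2, 5, 6, 8}
E[q U AF (EF q)]: least fixpoint, start Z0 = Sat(AF (EF q)) = {0, 1, 2, 5, 6, 8}, add states in Sat(q) with some successor in Z. Already a fixed point.
Sat(E[q U AF (EF q)]) = {0, 1, 2, 5, 6, 8}
8 ∈ Sat(E[q U AF (EF q)]) = {0, 1, 2, 5, 6, 8}, so the formula holds at 8.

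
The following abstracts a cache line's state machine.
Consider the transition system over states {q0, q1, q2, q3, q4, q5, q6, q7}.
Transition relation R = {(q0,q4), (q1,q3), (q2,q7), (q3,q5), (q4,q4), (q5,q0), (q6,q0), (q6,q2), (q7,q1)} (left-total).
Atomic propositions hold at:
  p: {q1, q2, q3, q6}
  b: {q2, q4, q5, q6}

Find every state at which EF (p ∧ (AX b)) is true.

{q1, q2, q3, q6, q7}

Sat(AX b) = {s : every successor in {q2, q4, q5, q6}} = {q0, q3, q4}
Sat(p ∧ (AX b)) = {q3}
EF (p ∧ (AX b)): least fixpoint, start Z0 = {q3}, add states with some successor in Z. Z1 = {q1, q3}; Z2 = {q1, q3, q7}; Z3 = {q1, q2, q3, q7}; Z4 = {q1, q2, q3, q6, q7}; fixed.
Sat(EF (p ∧ (AX b))) = {q1, q2, q3, q6, q7}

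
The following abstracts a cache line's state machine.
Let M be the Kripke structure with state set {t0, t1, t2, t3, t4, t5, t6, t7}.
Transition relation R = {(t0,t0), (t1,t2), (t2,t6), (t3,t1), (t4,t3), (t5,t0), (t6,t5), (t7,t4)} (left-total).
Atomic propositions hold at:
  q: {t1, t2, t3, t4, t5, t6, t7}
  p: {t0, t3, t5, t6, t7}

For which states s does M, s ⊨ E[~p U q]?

Sat(~p) = {t1, t2, t4}
E[~p U q]: least fixpoint, start Z0 = Sat(q) = {t1, t2, t3, t4, t5, t6, t7}, add states in Sat(~p) with some successor in Z. Already a fixed point.
Sat(E[~p U q]) = {t1, t2, t3, t4, t5, t6, t7}

{t1, t2, t3, t4, t5, t6, t7}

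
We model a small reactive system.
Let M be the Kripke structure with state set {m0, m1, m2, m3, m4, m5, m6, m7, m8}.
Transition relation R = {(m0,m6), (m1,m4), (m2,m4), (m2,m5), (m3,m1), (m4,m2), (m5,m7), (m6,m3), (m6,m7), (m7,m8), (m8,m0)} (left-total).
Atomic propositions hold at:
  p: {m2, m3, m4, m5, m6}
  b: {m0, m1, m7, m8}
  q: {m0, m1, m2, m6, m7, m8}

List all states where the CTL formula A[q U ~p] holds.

{m0, m1, m7, m8}

Sat(~p) = {m0, m1, m7, m8}
A[q U ~p]: least fixpoint, start Z0 = Sat(~p) = {m0, m1, m7, m8}, add states in Sat(q) with every successor in Z. Already a fixed point.
Sat(A[q U ~p]) = {m0, m1, m7, m8}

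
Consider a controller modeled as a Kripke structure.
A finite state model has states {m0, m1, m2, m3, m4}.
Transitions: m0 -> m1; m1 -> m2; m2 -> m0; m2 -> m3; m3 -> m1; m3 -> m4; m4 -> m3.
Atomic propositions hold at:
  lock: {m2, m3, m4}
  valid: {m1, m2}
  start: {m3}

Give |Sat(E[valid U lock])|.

4

E[valid U lock]: least fixpoint, start Z0 = Sat(lock) = {m2, m3, m4}, add states in Sat(valid) with some successor in Z. Z1 = {m1, m2, m3, m4}; fixed.
Sat(E[valid U lock]) = {m1, m2, m3, m4}
|Sat(E[valid U lock])| = |{m1, m2, m3, m4}| = 4.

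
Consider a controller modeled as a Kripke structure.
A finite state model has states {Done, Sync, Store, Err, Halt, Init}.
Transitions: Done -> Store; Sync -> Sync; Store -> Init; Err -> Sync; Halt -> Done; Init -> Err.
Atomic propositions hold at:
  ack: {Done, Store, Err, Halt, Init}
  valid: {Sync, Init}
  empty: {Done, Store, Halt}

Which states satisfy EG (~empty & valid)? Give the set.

Sat(~empty) = {Sync, Err, Init}
Sat(~empty & valid) = {Sync, Init}
EG (~empty & valid): greatest fixpoint, start Z0 = {Sync, Init}, keep only states in Sat with some successor in Z. Z1 = {Sync}; fixed.
Sat(EG (~empty & valid)) = {Sync}

{Sync}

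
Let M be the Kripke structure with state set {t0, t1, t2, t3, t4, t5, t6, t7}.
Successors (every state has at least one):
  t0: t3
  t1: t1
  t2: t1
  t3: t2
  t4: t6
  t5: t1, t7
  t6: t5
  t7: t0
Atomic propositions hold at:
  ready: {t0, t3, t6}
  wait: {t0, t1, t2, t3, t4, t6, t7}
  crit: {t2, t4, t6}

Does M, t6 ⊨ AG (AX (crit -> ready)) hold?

No

Sat(crit -> ready) = {t0, t1, t3, t5, t6, t7}
Sat(AX (crit -> ready)) = {s : every successor in {t0, t1, t3, t5, t6, t7}} = {t0, t1, t2, t4, t5, t6, t7}
AG (AX (crit -> ready)): greatest fixpoint, start Z0 = {t0, t1, t2, t4, t5, t6, t7}, keep only states in Sat with every successor in Z. Z1 = {t1, t2, t4, t5, t6, t7}; Z2 = {t1, t2, t4, t5, t6}; Z3 = {t1, t2, t4, t6}; Z4 = {t1, t2, t4}; Z5 = {t1, t2}; fixed.
Sat(AG (AX (crit -> ready))) = {t1, t2}
t6 ∉ Sat(AG (AX (crit -> ready))) = {t1, t2}, so the formula does not hold at t6.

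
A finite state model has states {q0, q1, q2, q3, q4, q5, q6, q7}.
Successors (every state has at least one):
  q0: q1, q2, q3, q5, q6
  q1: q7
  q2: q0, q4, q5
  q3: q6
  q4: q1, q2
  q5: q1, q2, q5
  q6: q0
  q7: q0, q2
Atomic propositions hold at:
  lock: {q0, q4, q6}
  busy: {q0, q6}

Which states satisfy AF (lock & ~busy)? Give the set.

{q4}

Sat(~busy) = {q1, q2, q3, q4, q5, q7}
Sat(lock & ~busy) = {q4}
AF (lock & ~busy): least fixpoint, start Z0 = {q4}, add states with every successor in Z. Already a fixed point.
Sat(AF (lock & ~busy)) = {q4}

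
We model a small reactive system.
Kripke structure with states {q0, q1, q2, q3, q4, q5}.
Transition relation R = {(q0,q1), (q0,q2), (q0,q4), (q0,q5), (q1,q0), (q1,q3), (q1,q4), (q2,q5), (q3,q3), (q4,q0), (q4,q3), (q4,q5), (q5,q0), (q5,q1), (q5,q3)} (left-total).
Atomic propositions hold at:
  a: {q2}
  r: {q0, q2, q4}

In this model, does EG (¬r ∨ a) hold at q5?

Sat(¬r) = {q1, q3, q5}
Sat(¬r ∨ a) = {q1, q2, q3, q5}
EG (¬r ∨ a): greatest fixpoint, start Z0 = {q1, q2, q3, q5}, keep only states in Sat with some successor in Z. Already a fixed point.
Sat(EG (¬r ∨ a)) = {q1, q2, q3, q5}
q5 ∈ Sat(EG (¬r ∨ a)) = {q1, q2, q3, q5}, so the formula holds at q5.

Yes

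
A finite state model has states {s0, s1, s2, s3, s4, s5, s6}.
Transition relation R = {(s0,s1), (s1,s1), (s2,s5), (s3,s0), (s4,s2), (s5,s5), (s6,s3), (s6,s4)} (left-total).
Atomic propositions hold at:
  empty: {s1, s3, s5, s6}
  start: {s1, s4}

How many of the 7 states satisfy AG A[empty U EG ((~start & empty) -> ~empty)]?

Sat(~start) = {s0, s2, s3, s5, s6}
Sat(~start & empty) = {s3, s5, s6}
Sat(~empty) = {s0, s2, s4}
Sat((~start & empty) -> ~empty) = {s0, s1, s2, s4}
EG ((~start & empty) -> ~empty): greatest fixpoint, start Z0 = {s0, s1, s2, s4}, keep only states in Sat with some successor in Z. Z1 = {s0, s1, s4}; Z2 = {s0, s1}; fixed.
Sat(EG ((~start & empty) -> ~empty)) = {s0, s1}
A[empty U EG ((~start & empty) -> ~empty)]: least fixpoint, start Z0 = Sat(EG ((~start & empty) -> ~empty)) = {s0, s1}, add states in Sat(empty) with every successor in Z. Z1 = {s0, s1, s3}; fixed.
Sat(A[empty U EG ((~start & empty) -> ~empty)]) = {s0, s1, s3}
AG A[empty U EG ((~start & empty) -> ~empty)]: greatest fixpoint, start Z0 = {s0, s1, s3}, keep only states in Sat with every successor in Z. Already a fixed point.
Sat(AG A[empty U EG ((~start & empty) -> ~empty)]) = {s0, s1, s3}
|Sat(AG A[empty U EG ((~start & empty) -> ~empty)])| = |{s0, s1, s3}| = 3.

3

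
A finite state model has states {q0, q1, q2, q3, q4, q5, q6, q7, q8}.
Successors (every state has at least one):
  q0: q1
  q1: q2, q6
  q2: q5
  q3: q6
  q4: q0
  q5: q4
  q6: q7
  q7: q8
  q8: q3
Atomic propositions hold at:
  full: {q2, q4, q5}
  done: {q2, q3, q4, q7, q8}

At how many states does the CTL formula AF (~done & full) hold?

Sat(~done) = {q0, q1, q5, q6}
Sat(~done & full) = {q5}
AF (~done & full): least fixpoint, start Z0 = {q5}, add states with every successor in Z. Z1 = {q2, q5}; fixed.
Sat(AF (~done & full)) = {q2, q5}
|Sat(AF (~done & full))| = |{q2, q5}| = 2.

2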